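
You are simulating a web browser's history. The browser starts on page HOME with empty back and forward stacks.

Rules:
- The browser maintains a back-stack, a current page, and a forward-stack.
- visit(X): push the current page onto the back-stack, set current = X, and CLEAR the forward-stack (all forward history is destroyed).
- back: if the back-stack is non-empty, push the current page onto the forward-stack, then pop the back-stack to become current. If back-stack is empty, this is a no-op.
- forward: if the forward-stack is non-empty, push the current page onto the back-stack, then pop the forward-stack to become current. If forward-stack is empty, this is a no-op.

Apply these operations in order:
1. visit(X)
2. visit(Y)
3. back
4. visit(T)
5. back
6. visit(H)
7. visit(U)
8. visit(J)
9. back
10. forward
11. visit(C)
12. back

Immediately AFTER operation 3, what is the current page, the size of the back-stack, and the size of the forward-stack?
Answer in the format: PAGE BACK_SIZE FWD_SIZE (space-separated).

After 1 (visit(X)): cur=X back=1 fwd=0
After 2 (visit(Y)): cur=Y back=2 fwd=0
After 3 (back): cur=X back=1 fwd=1

X 1 1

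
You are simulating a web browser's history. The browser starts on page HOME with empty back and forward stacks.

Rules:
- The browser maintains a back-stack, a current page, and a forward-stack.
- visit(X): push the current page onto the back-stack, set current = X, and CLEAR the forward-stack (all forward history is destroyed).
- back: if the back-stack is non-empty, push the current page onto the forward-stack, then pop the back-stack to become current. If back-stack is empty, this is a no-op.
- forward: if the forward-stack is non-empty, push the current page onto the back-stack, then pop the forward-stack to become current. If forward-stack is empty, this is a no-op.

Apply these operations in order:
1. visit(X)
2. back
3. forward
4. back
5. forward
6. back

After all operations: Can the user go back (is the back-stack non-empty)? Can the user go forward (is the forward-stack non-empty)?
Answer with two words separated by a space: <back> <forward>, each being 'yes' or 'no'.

After 1 (visit(X)): cur=X back=1 fwd=0
After 2 (back): cur=HOME back=0 fwd=1
After 3 (forward): cur=X back=1 fwd=0
After 4 (back): cur=HOME back=0 fwd=1
After 5 (forward): cur=X back=1 fwd=0
After 6 (back): cur=HOME back=0 fwd=1

Answer: no yes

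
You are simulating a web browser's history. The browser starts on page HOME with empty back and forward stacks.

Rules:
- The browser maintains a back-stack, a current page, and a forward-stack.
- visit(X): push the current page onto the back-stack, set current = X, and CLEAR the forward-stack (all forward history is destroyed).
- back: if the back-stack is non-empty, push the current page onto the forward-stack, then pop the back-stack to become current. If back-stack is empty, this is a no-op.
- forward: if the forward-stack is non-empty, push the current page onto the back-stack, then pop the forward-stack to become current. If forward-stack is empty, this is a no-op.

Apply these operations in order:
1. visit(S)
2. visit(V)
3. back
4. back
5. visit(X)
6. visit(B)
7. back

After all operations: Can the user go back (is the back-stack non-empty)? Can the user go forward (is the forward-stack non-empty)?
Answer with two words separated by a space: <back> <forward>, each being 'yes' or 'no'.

After 1 (visit(S)): cur=S back=1 fwd=0
After 2 (visit(V)): cur=V back=2 fwd=0
After 3 (back): cur=S back=1 fwd=1
After 4 (back): cur=HOME back=0 fwd=2
After 5 (visit(X)): cur=X back=1 fwd=0
After 6 (visit(B)): cur=B back=2 fwd=0
After 7 (back): cur=X back=1 fwd=1

Answer: yes yes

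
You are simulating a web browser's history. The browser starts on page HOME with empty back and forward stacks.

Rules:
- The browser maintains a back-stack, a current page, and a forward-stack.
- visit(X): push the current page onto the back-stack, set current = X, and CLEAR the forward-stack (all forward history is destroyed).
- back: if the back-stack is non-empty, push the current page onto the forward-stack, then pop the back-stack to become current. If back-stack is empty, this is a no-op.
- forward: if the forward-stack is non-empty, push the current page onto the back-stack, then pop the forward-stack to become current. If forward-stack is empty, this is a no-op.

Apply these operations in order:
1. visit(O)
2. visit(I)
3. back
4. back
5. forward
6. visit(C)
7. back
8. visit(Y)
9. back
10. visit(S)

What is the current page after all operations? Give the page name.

After 1 (visit(O)): cur=O back=1 fwd=0
After 2 (visit(I)): cur=I back=2 fwd=0
After 3 (back): cur=O back=1 fwd=1
After 4 (back): cur=HOME back=0 fwd=2
After 5 (forward): cur=O back=1 fwd=1
After 6 (visit(C)): cur=C back=2 fwd=0
After 7 (back): cur=O back=1 fwd=1
After 8 (visit(Y)): cur=Y back=2 fwd=0
After 9 (back): cur=O back=1 fwd=1
After 10 (visit(S)): cur=S back=2 fwd=0

Answer: S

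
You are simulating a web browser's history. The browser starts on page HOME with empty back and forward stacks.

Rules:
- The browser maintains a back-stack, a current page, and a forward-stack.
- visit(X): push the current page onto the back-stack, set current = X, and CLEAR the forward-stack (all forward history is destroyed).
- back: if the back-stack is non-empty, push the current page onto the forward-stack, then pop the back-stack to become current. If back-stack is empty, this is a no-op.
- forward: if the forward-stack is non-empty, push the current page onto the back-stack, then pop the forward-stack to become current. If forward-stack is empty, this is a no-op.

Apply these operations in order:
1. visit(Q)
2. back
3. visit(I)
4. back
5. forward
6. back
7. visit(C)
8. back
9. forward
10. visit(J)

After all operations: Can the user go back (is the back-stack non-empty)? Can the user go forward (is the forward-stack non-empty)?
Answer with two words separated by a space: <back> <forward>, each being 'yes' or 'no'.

After 1 (visit(Q)): cur=Q back=1 fwd=0
After 2 (back): cur=HOME back=0 fwd=1
After 3 (visit(I)): cur=I back=1 fwd=0
After 4 (back): cur=HOME back=0 fwd=1
After 5 (forward): cur=I back=1 fwd=0
After 6 (back): cur=HOME back=0 fwd=1
After 7 (visit(C)): cur=C back=1 fwd=0
After 8 (back): cur=HOME back=0 fwd=1
After 9 (forward): cur=C back=1 fwd=0
After 10 (visit(J)): cur=J back=2 fwd=0

Answer: yes no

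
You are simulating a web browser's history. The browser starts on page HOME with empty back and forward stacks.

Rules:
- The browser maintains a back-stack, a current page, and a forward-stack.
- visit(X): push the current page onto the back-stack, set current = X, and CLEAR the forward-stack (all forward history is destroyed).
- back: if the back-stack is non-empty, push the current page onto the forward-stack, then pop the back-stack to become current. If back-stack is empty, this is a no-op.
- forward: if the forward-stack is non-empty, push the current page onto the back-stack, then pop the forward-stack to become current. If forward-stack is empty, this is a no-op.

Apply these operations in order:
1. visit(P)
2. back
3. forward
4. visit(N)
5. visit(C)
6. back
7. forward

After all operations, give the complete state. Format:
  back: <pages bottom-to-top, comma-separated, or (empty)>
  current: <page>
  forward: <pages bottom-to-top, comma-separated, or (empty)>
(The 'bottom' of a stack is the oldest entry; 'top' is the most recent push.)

After 1 (visit(P)): cur=P back=1 fwd=0
After 2 (back): cur=HOME back=0 fwd=1
After 3 (forward): cur=P back=1 fwd=0
After 4 (visit(N)): cur=N back=2 fwd=0
After 5 (visit(C)): cur=C back=3 fwd=0
After 6 (back): cur=N back=2 fwd=1
After 7 (forward): cur=C back=3 fwd=0

Answer: back: HOME,P,N
current: C
forward: (empty)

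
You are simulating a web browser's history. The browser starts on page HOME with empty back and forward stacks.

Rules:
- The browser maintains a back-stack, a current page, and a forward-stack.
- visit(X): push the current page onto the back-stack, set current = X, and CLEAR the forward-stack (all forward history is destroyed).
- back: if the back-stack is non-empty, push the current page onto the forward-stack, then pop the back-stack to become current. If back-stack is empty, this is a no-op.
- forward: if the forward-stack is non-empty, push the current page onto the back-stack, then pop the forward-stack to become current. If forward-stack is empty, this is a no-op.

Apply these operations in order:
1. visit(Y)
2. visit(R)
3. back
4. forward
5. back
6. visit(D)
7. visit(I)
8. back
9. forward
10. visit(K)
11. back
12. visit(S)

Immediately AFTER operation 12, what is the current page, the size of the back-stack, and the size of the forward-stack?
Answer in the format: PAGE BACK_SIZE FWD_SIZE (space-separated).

After 1 (visit(Y)): cur=Y back=1 fwd=0
After 2 (visit(R)): cur=R back=2 fwd=0
After 3 (back): cur=Y back=1 fwd=1
After 4 (forward): cur=R back=2 fwd=0
After 5 (back): cur=Y back=1 fwd=1
After 6 (visit(D)): cur=D back=2 fwd=0
After 7 (visit(I)): cur=I back=3 fwd=0
After 8 (back): cur=D back=2 fwd=1
After 9 (forward): cur=I back=3 fwd=0
After 10 (visit(K)): cur=K back=4 fwd=0
After 11 (back): cur=I back=3 fwd=1
After 12 (visit(S)): cur=S back=4 fwd=0

S 4 0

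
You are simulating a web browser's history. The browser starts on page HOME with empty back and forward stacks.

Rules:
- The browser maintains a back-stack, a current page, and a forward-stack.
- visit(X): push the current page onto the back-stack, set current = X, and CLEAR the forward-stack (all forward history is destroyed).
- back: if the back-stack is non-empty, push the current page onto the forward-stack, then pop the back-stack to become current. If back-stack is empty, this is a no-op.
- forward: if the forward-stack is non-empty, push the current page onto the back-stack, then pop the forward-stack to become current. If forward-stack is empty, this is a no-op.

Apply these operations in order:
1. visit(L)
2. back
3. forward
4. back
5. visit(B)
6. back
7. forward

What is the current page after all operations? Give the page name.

After 1 (visit(L)): cur=L back=1 fwd=0
After 2 (back): cur=HOME back=0 fwd=1
After 3 (forward): cur=L back=1 fwd=0
After 4 (back): cur=HOME back=0 fwd=1
After 5 (visit(B)): cur=B back=1 fwd=0
After 6 (back): cur=HOME back=0 fwd=1
After 7 (forward): cur=B back=1 fwd=0

Answer: B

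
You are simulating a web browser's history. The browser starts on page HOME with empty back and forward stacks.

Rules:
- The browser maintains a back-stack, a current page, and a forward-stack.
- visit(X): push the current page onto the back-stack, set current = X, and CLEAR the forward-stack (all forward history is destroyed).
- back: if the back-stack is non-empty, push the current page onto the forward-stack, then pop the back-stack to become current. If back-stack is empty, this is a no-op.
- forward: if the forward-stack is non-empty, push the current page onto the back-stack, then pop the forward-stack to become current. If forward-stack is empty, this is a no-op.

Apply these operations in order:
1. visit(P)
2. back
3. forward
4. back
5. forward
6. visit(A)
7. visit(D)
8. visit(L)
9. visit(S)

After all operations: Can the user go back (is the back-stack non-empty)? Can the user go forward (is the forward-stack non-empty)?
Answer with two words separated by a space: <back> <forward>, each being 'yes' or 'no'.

After 1 (visit(P)): cur=P back=1 fwd=0
After 2 (back): cur=HOME back=0 fwd=1
After 3 (forward): cur=P back=1 fwd=0
After 4 (back): cur=HOME back=0 fwd=1
After 5 (forward): cur=P back=1 fwd=0
After 6 (visit(A)): cur=A back=2 fwd=0
After 7 (visit(D)): cur=D back=3 fwd=0
After 8 (visit(L)): cur=L back=4 fwd=0
After 9 (visit(S)): cur=S back=5 fwd=0

Answer: yes no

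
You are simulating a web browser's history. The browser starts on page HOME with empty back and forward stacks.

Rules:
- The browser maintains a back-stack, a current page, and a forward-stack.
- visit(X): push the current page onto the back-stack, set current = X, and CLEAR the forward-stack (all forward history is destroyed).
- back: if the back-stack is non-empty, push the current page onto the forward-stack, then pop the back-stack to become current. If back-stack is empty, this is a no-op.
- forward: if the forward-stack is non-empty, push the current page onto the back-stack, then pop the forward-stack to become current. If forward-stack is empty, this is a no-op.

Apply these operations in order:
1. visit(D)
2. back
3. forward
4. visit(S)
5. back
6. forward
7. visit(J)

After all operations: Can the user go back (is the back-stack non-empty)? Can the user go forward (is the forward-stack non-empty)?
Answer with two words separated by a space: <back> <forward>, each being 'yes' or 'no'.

Answer: yes no

Derivation:
After 1 (visit(D)): cur=D back=1 fwd=0
After 2 (back): cur=HOME back=0 fwd=1
After 3 (forward): cur=D back=1 fwd=0
After 4 (visit(S)): cur=S back=2 fwd=0
After 5 (back): cur=D back=1 fwd=1
After 6 (forward): cur=S back=2 fwd=0
After 7 (visit(J)): cur=J back=3 fwd=0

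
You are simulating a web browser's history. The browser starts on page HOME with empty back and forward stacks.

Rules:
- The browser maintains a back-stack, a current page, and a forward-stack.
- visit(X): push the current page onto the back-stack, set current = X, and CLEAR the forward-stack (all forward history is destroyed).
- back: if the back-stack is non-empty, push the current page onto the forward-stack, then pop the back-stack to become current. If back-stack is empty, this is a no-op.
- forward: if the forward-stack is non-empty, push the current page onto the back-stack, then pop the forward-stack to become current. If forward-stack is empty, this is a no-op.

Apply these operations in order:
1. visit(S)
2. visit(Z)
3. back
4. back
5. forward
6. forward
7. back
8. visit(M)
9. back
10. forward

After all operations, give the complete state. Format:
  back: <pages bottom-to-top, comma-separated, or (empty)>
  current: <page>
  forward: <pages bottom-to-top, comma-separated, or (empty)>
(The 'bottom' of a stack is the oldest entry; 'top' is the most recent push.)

After 1 (visit(S)): cur=S back=1 fwd=0
After 2 (visit(Z)): cur=Z back=2 fwd=0
After 3 (back): cur=S back=1 fwd=1
After 4 (back): cur=HOME back=0 fwd=2
After 5 (forward): cur=S back=1 fwd=1
After 6 (forward): cur=Z back=2 fwd=0
After 7 (back): cur=S back=1 fwd=1
After 8 (visit(M)): cur=M back=2 fwd=0
After 9 (back): cur=S back=1 fwd=1
After 10 (forward): cur=M back=2 fwd=0

Answer: back: HOME,S
current: M
forward: (empty)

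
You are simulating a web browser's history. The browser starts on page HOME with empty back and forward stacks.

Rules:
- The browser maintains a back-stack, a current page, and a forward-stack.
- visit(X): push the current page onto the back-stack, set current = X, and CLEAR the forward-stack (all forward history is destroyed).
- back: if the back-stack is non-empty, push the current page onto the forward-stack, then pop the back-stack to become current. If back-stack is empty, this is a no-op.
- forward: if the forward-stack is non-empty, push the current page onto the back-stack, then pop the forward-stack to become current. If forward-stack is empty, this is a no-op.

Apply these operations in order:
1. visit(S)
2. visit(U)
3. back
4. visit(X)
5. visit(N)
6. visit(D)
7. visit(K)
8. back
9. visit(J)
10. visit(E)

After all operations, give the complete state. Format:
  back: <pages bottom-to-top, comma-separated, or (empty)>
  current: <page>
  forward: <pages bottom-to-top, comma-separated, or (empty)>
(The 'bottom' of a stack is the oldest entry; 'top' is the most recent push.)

After 1 (visit(S)): cur=S back=1 fwd=0
After 2 (visit(U)): cur=U back=2 fwd=0
After 3 (back): cur=S back=1 fwd=1
After 4 (visit(X)): cur=X back=2 fwd=0
After 5 (visit(N)): cur=N back=3 fwd=0
After 6 (visit(D)): cur=D back=4 fwd=0
After 7 (visit(K)): cur=K back=5 fwd=0
After 8 (back): cur=D back=4 fwd=1
After 9 (visit(J)): cur=J back=5 fwd=0
After 10 (visit(E)): cur=E back=6 fwd=0

Answer: back: HOME,S,X,N,D,J
current: E
forward: (empty)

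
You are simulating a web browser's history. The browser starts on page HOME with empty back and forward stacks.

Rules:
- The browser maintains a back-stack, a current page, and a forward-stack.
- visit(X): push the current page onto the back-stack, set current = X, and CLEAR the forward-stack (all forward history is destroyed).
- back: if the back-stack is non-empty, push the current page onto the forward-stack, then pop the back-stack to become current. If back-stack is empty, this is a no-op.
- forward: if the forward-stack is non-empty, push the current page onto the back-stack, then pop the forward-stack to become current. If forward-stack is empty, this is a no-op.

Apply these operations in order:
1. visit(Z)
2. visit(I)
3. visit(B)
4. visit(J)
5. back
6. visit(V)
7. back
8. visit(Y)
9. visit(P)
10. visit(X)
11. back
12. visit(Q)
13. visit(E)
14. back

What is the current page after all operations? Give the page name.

Answer: Q

Derivation:
After 1 (visit(Z)): cur=Z back=1 fwd=0
After 2 (visit(I)): cur=I back=2 fwd=0
After 3 (visit(B)): cur=B back=3 fwd=0
After 4 (visit(J)): cur=J back=4 fwd=0
After 5 (back): cur=B back=3 fwd=1
After 6 (visit(V)): cur=V back=4 fwd=0
After 7 (back): cur=B back=3 fwd=1
After 8 (visit(Y)): cur=Y back=4 fwd=0
After 9 (visit(P)): cur=P back=5 fwd=0
After 10 (visit(X)): cur=X back=6 fwd=0
After 11 (back): cur=P back=5 fwd=1
After 12 (visit(Q)): cur=Q back=6 fwd=0
After 13 (visit(E)): cur=E back=7 fwd=0
After 14 (back): cur=Q back=6 fwd=1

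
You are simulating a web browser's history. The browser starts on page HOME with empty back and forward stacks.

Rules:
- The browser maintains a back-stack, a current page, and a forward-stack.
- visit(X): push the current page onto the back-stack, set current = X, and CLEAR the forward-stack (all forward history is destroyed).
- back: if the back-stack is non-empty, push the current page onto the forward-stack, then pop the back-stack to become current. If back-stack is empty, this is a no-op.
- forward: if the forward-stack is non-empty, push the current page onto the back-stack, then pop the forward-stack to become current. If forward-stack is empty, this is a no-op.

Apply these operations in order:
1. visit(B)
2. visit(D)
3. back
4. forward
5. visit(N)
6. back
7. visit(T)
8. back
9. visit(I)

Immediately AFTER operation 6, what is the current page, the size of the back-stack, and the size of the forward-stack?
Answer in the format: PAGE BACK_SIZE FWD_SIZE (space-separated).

After 1 (visit(B)): cur=B back=1 fwd=0
After 2 (visit(D)): cur=D back=2 fwd=0
After 3 (back): cur=B back=1 fwd=1
After 4 (forward): cur=D back=2 fwd=0
After 5 (visit(N)): cur=N back=3 fwd=0
After 6 (back): cur=D back=2 fwd=1

D 2 1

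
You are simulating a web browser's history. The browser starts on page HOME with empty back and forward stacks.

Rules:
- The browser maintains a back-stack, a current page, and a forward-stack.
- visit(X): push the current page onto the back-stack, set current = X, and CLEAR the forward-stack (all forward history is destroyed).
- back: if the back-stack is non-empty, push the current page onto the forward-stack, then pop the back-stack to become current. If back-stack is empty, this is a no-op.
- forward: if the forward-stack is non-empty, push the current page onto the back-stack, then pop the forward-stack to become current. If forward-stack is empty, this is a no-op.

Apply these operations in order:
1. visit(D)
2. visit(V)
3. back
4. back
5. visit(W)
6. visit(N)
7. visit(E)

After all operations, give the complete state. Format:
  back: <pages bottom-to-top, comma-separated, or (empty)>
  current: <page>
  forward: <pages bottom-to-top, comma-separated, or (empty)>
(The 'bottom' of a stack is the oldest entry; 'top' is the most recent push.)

After 1 (visit(D)): cur=D back=1 fwd=0
After 2 (visit(V)): cur=V back=2 fwd=0
After 3 (back): cur=D back=1 fwd=1
After 4 (back): cur=HOME back=0 fwd=2
After 5 (visit(W)): cur=W back=1 fwd=0
After 6 (visit(N)): cur=N back=2 fwd=0
After 7 (visit(E)): cur=E back=3 fwd=0

Answer: back: HOME,W,N
current: E
forward: (empty)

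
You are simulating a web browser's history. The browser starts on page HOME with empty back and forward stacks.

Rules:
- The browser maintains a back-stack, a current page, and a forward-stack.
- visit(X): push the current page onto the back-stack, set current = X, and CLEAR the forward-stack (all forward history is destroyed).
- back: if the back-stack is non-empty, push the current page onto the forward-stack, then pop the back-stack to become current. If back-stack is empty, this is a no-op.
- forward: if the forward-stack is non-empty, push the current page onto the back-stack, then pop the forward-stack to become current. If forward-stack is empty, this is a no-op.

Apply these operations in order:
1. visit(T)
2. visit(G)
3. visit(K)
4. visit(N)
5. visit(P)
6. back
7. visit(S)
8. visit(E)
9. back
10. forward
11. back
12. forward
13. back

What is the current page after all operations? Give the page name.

Answer: S

Derivation:
After 1 (visit(T)): cur=T back=1 fwd=0
After 2 (visit(G)): cur=G back=2 fwd=0
After 3 (visit(K)): cur=K back=3 fwd=0
After 4 (visit(N)): cur=N back=4 fwd=0
After 5 (visit(P)): cur=P back=5 fwd=0
After 6 (back): cur=N back=4 fwd=1
After 7 (visit(S)): cur=S back=5 fwd=0
After 8 (visit(E)): cur=E back=6 fwd=0
After 9 (back): cur=S back=5 fwd=1
After 10 (forward): cur=E back=6 fwd=0
After 11 (back): cur=S back=5 fwd=1
After 12 (forward): cur=E back=6 fwd=0
After 13 (back): cur=S back=5 fwd=1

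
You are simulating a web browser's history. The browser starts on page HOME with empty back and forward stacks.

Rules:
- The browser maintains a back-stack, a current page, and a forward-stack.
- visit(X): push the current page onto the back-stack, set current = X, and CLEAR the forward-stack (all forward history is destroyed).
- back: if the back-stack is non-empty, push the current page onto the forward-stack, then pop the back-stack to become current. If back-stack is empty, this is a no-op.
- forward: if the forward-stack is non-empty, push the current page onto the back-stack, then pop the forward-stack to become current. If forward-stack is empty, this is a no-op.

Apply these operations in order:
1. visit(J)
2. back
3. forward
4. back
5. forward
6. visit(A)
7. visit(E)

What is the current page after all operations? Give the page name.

Answer: E

Derivation:
After 1 (visit(J)): cur=J back=1 fwd=0
After 2 (back): cur=HOME back=0 fwd=1
After 3 (forward): cur=J back=1 fwd=0
After 4 (back): cur=HOME back=0 fwd=1
After 5 (forward): cur=J back=1 fwd=0
After 6 (visit(A)): cur=A back=2 fwd=0
After 7 (visit(E)): cur=E back=3 fwd=0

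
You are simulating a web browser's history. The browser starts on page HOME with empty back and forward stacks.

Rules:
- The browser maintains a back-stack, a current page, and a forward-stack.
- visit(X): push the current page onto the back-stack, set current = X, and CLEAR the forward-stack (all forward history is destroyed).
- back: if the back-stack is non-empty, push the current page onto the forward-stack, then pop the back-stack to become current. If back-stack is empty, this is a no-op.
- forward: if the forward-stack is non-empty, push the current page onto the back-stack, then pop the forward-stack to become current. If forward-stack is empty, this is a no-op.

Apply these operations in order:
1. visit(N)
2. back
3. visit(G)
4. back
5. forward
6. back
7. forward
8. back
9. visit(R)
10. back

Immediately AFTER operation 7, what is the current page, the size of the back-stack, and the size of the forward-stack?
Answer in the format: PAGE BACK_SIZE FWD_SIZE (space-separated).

After 1 (visit(N)): cur=N back=1 fwd=0
After 2 (back): cur=HOME back=0 fwd=1
After 3 (visit(G)): cur=G back=1 fwd=0
After 4 (back): cur=HOME back=0 fwd=1
After 5 (forward): cur=G back=1 fwd=0
After 6 (back): cur=HOME back=0 fwd=1
After 7 (forward): cur=G back=1 fwd=0

G 1 0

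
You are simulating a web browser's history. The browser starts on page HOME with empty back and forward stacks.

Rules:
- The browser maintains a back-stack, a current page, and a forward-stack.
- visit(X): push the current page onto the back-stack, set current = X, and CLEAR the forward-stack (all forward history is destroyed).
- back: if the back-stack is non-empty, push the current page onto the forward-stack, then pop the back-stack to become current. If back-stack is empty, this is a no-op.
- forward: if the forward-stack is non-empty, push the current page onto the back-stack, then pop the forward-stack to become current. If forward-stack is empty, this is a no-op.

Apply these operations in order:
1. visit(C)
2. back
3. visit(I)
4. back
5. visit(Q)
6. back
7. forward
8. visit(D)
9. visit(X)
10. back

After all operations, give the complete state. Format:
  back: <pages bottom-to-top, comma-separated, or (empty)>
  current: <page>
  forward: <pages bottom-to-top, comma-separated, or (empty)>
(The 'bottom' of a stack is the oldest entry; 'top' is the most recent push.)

Answer: back: HOME,Q
current: D
forward: X

Derivation:
After 1 (visit(C)): cur=C back=1 fwd=0
After 2 (back): cur=HOME back=0 fwd=1
After 3 (visit(I)): cur=I back=1 fwd=0
After 4 (back): cur=HOME back=0 fwd=1
After 5 (visit(Q)): cur=Q back=1 fwd=0
After 6 (back): cur=HOME back=0 fwd=1
After 7 (forward): cur=Q back=1 fwd=0
After 8 (visit(D)): cur=D back=2 fwd=0
After 9 (visit(X)): cur=X back=3 fwd=0
After 10 (back): cur=D back=2 fwd=1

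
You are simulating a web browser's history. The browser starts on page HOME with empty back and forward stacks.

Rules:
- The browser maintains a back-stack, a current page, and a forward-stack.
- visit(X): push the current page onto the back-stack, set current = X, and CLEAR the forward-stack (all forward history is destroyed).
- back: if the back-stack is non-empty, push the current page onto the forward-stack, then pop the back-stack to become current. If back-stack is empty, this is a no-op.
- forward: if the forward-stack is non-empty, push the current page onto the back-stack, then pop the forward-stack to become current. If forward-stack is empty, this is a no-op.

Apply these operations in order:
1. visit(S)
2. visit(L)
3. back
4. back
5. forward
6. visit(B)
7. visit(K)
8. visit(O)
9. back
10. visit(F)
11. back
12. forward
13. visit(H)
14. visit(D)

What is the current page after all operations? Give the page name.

Answer: D

Derivation:
After 1 (visit(S)): cur=S back=1 fwd=0
After 2 (visit(L)): cur=L back=2 fwd=0
After 3 (back): cur=S back=1 fwd=1
After 4 (back): cur=HOME back=0 fwd=2
After 5 (forward): cur=S back=1 fwd=1
After 6 (visit(B)): cur=B back=2 fwd=0
After 7 (visit(K)): cur=K back=3 fwd=0
After 8 (visit(O)): cur=O back=4 fwd=0
After 9 (back): cur=K back=3 fwd=1
After 10 (visit(F)): cur=F back=4 fwd=0
After 11 (back): cur=K back=3 fwd=1
After 12 (forward): cur=F back=4 fwd=0
After 13 (visit(H)): cur=H back=5 fwd=0
After 14 (visit(D)): cur=D back=6 fwd=0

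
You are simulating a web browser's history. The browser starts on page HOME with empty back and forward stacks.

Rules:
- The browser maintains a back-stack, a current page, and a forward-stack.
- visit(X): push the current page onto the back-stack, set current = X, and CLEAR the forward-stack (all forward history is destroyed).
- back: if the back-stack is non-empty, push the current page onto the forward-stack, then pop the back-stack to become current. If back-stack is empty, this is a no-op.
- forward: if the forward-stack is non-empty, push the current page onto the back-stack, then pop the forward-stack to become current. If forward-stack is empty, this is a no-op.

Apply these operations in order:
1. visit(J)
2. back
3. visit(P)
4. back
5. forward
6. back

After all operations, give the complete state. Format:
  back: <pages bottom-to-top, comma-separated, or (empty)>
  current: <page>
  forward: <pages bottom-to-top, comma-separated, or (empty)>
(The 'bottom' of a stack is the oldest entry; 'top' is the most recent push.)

Answer: back: (empty)
current: HOME
forward: P

Derivation:
After 1 (visit(J)): cur=J back=1 fwd=0
After 2 (back): cur=HOME back=0 fwd=1
After 3 (visit(P)): cur=P back=1 fwd=0
After 4 (back): cur=HOME back=0 fwd=1
After 5 (forward): cur=P back=1 fwd=0
After 6 (back): cur=HOME back=0 fwd=1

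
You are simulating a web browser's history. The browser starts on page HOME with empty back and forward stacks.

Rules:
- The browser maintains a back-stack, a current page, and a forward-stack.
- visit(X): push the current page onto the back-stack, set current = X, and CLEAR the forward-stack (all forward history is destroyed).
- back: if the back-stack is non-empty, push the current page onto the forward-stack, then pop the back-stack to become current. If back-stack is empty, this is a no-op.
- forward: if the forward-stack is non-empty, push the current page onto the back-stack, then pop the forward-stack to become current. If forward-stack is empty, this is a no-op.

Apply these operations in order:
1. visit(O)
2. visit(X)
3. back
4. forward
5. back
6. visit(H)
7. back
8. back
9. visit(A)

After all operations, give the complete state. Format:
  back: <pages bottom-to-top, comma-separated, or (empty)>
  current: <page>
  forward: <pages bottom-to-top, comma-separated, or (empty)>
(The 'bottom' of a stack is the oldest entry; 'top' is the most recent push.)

After 1 (visit(O)): cur=O back=1 fwd=0
After 2 (visit(X)): cur=X back=2 fwd=0
After 3 (back): cur=O back=1 fwd=1
After 4 (forward): cur=X back=2 fwd=0
After 5 (back): cur=O back=1 fwd=1
After 6 (visit(H)): cur=H back=2 fwd=0
After 7 (back): cur=O back=1 fwd=1
After 8 (back): cur=HOME back=0 fwd=2
After 9 (visit(A)): cur=A back=1 fwd=0

Answer: back: HOME
current: A
forward: (empty)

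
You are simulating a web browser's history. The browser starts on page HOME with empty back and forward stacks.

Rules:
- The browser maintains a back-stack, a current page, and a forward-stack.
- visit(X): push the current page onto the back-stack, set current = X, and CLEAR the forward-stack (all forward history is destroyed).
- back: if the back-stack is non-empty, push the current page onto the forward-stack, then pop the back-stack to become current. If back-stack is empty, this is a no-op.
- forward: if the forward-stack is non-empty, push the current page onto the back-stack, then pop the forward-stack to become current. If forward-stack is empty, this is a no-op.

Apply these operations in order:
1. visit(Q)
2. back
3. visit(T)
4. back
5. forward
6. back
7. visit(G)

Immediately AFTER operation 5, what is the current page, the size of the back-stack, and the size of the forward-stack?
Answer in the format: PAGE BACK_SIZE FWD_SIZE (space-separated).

After 1 (visit(Q)): cur=Q back=1 fwd=0
After 2 (back): cur=HOME back=0 fwd=1
After 3 (visit(T)): cur=T back=1 fwd=0
After 4 (back): cur=HOME back=0 fwd=1
After 5 (forward): cur=T back=1 fwd=0

T 1 0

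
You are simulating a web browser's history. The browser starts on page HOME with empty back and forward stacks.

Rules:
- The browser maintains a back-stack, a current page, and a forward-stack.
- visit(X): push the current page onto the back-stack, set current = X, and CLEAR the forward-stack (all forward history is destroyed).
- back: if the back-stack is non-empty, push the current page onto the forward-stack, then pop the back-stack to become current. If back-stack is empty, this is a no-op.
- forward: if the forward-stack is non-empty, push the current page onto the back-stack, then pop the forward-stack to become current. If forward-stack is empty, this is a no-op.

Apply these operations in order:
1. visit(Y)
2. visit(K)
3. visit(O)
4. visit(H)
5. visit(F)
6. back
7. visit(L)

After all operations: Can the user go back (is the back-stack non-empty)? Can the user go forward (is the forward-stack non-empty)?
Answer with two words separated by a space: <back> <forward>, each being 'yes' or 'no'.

Answer: yes no

Derivation:
After 1 (visit(Y)): cur=Y back=1 fwd=0
After 2 (visit(K)): cur=K back=2 fwd=0
After 3 (visit(O)): cur=O back=3 fwd=0
After 4 (visit(H)): cur=H back=4 fwd=0
After 5 (visit(F)): cur=F back=5 fwd=0
After 6 (back): cur=H back=4 fwd=1
After 7 (visit(L)): cur=L back=5 fwd=0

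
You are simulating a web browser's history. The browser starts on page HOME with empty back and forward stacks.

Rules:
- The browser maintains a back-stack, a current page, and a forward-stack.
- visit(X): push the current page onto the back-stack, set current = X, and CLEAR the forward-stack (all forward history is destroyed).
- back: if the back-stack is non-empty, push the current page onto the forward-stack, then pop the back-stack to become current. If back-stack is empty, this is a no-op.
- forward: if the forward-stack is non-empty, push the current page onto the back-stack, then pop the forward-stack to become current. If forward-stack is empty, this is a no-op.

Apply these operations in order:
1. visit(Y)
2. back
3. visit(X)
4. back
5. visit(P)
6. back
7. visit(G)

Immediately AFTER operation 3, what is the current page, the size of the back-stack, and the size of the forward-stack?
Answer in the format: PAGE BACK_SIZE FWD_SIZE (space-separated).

After 1 (visit(Y)): cur=Y back=1 fwd=0
After 2 (back): cur=HOME back=0 fwd=1
After 3 (visit(X)): cur=X back=1 fwd=0

X 1 0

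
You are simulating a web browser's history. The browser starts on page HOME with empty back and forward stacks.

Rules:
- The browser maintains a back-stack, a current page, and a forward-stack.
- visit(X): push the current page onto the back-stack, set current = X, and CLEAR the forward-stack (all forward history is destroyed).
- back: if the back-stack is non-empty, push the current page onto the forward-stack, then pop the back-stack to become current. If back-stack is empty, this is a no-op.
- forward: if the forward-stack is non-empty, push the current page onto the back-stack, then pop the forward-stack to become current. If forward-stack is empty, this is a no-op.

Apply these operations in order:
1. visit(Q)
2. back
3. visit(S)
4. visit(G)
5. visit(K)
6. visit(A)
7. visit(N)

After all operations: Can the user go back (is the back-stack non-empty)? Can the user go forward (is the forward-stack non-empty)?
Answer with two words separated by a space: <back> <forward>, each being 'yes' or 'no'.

After 1 (visit(Q)): cur=Q back=1 fwd=0
After 2 (back): cur=HOME back=0 fwd=1
After 3 (visit(S)): cur=S back=1 fwd=0
After 4 (visit(G)): cur=G back=2 fwd=0
After 5 (visit(K)): cur=K back=3 fwd=0
After 6 (visit(A)): cur=A back=4 fwd=0
After 7 (visit(N)): cur=N back=5 fwd=0

Answer: yes no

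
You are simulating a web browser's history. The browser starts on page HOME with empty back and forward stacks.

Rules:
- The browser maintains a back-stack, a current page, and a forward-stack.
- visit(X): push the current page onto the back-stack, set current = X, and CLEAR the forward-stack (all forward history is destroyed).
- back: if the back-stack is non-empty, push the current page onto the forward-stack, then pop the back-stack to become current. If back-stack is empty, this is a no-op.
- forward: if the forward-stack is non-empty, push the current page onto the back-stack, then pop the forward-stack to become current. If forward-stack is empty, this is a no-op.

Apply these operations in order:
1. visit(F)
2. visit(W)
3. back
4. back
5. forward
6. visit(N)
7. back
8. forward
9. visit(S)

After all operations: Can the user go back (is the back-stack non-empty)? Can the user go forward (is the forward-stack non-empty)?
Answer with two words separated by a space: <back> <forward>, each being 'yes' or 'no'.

Answer: yes no

Derivation:
After 1 (visit(F)): cur=F back=1 fwd=0
After 2 (visit(W)): cur=W back=2 fwd=0
After 3 (back): cur=F back=1 fwd=1
After 4 (back): cur=HOME back=0 fwd=2
After 5 (forward): cur=F back=1 fwd=1
After 6 (visit(N)): cur=N back=2 fwd=0
After 7 (back): cur=F back=1 fwd=1
After 8 (forward): cur=N back=2 fwd=0
After 9 (visit(S)): cur=S back=3 fwd=0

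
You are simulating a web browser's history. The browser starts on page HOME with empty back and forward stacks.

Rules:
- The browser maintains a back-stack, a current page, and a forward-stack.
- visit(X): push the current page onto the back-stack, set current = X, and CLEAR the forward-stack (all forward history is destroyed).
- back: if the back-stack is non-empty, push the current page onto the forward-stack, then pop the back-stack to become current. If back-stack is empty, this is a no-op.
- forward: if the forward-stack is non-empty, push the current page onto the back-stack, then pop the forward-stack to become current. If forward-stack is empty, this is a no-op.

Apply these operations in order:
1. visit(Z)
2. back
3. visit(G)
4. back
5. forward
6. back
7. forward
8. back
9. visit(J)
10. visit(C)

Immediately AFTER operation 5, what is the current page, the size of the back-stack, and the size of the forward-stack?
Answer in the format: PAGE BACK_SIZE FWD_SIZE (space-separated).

After 1 (visit(Z)): cur=Z back=1 fwd=0
After 2 (back): cur=HOME back=0 fwd=1
After 3 (visit(G)): cur=G back=1 fwd=0
After 4 (back): cur=HOME back=0 fwd=1
After 5 (forward): cur=G back=1 fwd=0

G 1 0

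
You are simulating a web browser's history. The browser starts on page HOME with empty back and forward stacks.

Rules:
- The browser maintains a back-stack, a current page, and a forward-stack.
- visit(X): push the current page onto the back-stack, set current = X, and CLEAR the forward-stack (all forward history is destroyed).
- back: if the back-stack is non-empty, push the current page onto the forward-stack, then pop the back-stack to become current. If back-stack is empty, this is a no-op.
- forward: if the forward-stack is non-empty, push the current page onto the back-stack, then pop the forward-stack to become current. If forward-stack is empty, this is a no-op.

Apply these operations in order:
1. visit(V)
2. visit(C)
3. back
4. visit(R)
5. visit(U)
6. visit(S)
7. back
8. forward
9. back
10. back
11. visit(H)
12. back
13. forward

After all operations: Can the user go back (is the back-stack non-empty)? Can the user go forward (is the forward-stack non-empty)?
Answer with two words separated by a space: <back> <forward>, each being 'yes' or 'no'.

Answer: yes no

Derivation:
After 1 (visit(V)): cur=V back=1 fwd=0
After 2 (visit(C)): cur=C back=2 fwd=0
After 3 (back): cur=V back=1 fwd=1
After 4 (visit(R)): cur=R back=2 fwd=0
After 5 (visit(U)): cur=U back=3 fwd=0
After 6 (visit(S)): cur=S back=4 fwd=0
After 7 (back): cur=U back=3 fwd=1
After 8 (forward): cur=S back=4 fwd=0
After 9 (back): cur=U back=3 fwd=1
After 10 (back): cur=R back=2 fwd=2
After 11 (visit(H)): cur=H back=3 fwd=0
After 12 (back): cur=R back=2 fwd=1
After 13 (forward): cur=H back=3 fwd=0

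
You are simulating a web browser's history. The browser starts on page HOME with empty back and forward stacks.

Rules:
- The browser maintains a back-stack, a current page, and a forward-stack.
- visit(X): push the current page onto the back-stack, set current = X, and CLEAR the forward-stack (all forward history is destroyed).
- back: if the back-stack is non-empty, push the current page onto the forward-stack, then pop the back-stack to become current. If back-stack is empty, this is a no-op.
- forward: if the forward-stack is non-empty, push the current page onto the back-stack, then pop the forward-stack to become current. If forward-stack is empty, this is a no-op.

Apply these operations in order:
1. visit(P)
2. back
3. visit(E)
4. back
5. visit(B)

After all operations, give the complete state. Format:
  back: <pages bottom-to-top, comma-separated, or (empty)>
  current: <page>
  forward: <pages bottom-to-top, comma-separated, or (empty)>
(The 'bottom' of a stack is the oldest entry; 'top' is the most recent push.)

Answer: back: HOME
current: B
forward: (empty)

Derivation:
After 1 (visit(P)): cur=P back=1 fwd=0
After 2 (back): cur=HOME back=0 fwd=1
After 3 (visit(E)): cur=E back=1 fwd=0
After 4 (back): cur=HOME back=0 fwd=1
After 5 (visit(B)): cur=B back=1 fwd=0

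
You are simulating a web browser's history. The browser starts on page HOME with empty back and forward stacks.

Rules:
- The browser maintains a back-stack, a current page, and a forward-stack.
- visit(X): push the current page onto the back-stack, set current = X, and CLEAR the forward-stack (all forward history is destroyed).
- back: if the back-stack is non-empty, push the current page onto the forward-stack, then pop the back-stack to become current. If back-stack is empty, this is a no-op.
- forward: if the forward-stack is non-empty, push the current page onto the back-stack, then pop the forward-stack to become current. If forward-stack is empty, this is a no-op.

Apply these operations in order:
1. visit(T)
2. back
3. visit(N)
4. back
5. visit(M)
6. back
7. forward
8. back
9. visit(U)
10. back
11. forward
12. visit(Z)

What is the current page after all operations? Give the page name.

After 1 (visit(T)): cur=T back=1 fwd=0
After 2 (back): cur=HOME back=0 fwd=1
After 3 (visit(N)): cur=N back=1 fwd=0
After 4 (back): cur=HOME back=0 fwd=1
After 5 (visit(M)): cur=M back=1 fwd=0
After 6 (back): cur=HOME back=0 fwd=1
After 7 (forward): cur=M back=1 fwd=0
After 8 (back): cur=HOME back=0 fwd=1
After 9 (visit(U)): cur=U back=1 fwd=0
After 10 (back): cur=HOME back=0 fwd=1
After 11 (forward): cur=U back=1 fwd=0
After 12 (visit(Z)): cur=Z back=2 fwd=0

Answer: Z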